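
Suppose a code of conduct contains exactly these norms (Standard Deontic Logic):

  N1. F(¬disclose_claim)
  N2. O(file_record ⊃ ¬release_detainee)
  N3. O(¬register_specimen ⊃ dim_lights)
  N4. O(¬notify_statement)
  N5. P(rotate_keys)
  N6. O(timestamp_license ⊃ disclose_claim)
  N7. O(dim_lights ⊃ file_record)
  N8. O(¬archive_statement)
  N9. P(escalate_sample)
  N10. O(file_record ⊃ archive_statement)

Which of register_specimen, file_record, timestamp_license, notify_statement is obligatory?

Premise 8 gives O(¬archive_statement).
Premise 10 is O(file_record ⊃ archive_statement); contrapositively O(¬archive_statement ⊃ ¬file_record). Since O(¬archive_statement) holds, K gives O(¬file_record).
Premise 7, O(dim_lights ⊃ file_record), contraposes to O(¬file_record ⊃ ¬dim_lights); with O(¬file_record) we get O(¬dim_lights).
Premise 3, O(¬register_specimen ⊃ dim_lights), contraposes to O(¬dim_lights ⊃ register_specimen); with O(¬dim_lights) we get O(register_specimen).
So O(register_specimen) holds — register_specimen is obligatory. None of the other listed options is made obligatory by any chain of premises.

register_specimen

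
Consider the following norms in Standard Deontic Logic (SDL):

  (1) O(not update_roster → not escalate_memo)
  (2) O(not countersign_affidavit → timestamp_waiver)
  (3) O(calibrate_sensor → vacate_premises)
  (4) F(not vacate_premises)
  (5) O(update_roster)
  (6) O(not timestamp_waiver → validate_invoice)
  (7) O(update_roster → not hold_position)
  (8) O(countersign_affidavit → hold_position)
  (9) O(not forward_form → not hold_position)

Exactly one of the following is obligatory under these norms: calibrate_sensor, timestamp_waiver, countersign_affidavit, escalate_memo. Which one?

timestamp_waiver

Premise 5 states O(update_roster) outright.
From O(update_roster) and premise 7, O(update_roster → not hold_position), we obtain O(not hold_position).
Premise 8, O(countersign_affidavit → hold_position), contraposes to O(not hold_position → not countersign_affidavit); with O(not hold_position) we get O(not countersign_affidavit).
Premise 2 is O(not countersign_affidavit → timestamp_waiver); since O(not countersign_affidavit), deontic closure gives O(timestamp_waiver).
So O(timestamp_waiver) holds — timestamp_waiver is obligatory. None of the other listed options is made obligatory by any chain of premises.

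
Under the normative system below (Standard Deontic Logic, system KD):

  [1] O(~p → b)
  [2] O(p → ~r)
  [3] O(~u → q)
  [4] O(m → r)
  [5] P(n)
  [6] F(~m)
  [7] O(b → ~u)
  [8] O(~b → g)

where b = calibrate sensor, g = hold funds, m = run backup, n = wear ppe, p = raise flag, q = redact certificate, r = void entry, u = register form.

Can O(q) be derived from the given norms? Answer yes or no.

Yes

Premise 6, F(~m), is equivalent to O(m).
Applying K to premise 4 (O(m → r)) and O(m) yields O(r).
Premise 2 is O(p → ~r); contrapositively O(r → ~p). Since O(r) holds, K gives O(~p).
Premise 1 is O(~p → b); since O(~p), deontic closure gives O(b).
From O(b) and premise 7, O(b → ~u), we obtain O(~u).
From O(~u) and premise 3, O(~u → q), we obtain O(q).
Premises 5, 8 do not contribute to this derivation.
So O(q) follows.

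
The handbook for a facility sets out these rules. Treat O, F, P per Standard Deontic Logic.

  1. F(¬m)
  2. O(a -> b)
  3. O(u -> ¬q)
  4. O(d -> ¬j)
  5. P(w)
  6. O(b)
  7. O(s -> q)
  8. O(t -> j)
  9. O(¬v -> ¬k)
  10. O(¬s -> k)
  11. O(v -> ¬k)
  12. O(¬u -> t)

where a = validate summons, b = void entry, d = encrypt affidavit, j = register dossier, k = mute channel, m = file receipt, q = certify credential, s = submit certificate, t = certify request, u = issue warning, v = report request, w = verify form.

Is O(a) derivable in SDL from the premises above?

No

Premise 2 is O(a -> b); even if O(b) held, inferring O(a) would be affirming the consequent — invalid.
No other premise forces O(a). An ideal world satisfying every premise can still have a false, so O(a) is not derivable.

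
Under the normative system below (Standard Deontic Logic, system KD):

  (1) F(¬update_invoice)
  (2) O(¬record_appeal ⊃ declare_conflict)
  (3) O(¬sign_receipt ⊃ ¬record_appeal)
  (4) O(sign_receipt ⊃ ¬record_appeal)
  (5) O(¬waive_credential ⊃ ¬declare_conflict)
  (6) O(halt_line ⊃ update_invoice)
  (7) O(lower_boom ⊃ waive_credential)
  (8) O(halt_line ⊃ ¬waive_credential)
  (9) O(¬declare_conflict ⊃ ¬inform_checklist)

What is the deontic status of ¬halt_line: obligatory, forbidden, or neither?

Premises 4 and 3 are O(sign_receipt ⊃ ¬record_appeal) and O(¬sign_receipt ⊃ ¬record_appeal); every ideal world satisfies sign_receipt or ¬sign_receipt, so in either case ¬record_appeal holds — hence O(¬record_appeal).
Applying K to premise 2 (O(¬record_appeal ⊃ declare_conflict)) and O(¬record_appeal) yields O(declare_conflict).
The contrapositive of premise 5 (O(¬waive_credential ⊃ ¬declare_conflict)) is O(declare_conflict ⊃ waive_credential), and O(declare_conflict) is already established, so O(waive_credential).
The contrapositive of premise 8 (O(halt_line ⊃ ¬waive_credential)) is O(waive_credential ⊃ ¬halt_line), and O(waive_credential) is already established, so O(¬halt_line).
Premises 1, 6, 7, 9 do not contribute to this derivation.
Hence ¬halt_line is obligatory.

Obligatory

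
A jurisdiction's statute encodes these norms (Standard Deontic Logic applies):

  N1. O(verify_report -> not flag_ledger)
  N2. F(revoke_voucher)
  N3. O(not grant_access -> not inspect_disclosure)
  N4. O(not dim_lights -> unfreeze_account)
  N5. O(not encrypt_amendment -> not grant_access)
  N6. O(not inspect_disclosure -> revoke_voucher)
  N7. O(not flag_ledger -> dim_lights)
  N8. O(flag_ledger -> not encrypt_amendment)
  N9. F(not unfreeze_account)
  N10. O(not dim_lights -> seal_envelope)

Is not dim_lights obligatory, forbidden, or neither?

F(revoke_voucher) at premise 2 means O(not revoke_voucher).
Premise 6, O(not inspect_disclosure -> revoke_voucher), contraposes to O(not revoke_voucher -> inspect_disclosure); with O(not revoke_voucher) we get O(inspect_disclosure).
The contrapositive of premise 3 (O(not grant_access -> not inspect_disclosure)) is O(inspect_disclosure -> grant_access), and O(inspect_disclosure) is already established, so O(grant_access).
Premise 5, O(not encrypt_amendment -> not grant_access), contraposes to O(grant_access -> encrypt_amendment); with O(grant_access) we get O(encrypt_amendment).
The contrapositive of premise 8 (O(flag_ledger -> not encrypt_amendment)) is O(encrypt_amendment -> not flag_ledger), and O(encrypt_amendment) is already established, so O(not flag_ledger).
With premise 7, O(not flag_ledger -> dim_lights), the K-axiom yields O(dim_lights).
Premises 1, 4, 9, 10 do not contribute to this derivation.
Thus O(dim_lights), which is F(not dim_lights): not dim_lights is forbidden.

Forbidden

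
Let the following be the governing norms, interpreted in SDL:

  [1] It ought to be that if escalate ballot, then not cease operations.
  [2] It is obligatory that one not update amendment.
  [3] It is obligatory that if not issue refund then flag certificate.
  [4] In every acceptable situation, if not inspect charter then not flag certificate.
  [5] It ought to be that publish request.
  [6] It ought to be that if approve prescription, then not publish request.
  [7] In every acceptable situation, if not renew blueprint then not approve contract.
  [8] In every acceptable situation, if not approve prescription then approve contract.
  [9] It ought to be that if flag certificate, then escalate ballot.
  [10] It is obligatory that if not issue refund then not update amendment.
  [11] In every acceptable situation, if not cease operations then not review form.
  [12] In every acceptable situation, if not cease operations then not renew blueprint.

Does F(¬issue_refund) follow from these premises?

Yes

From premise 5 we have O(publish_request).
The contrapositive of premise 6 (O(approve_prescription → ¬publish_request)) is O(publish_request → ¬approve_prescription), and O(publish_request) is already established, so O(¬approve_prescription).
With premise 8, O(¬approve_prescription → approve_contract), the K-axiom yields O(approve_contract).
Premise 7 is O(¬renew_blueprint → ¬approve_contract); contrapositively O(approve_contract → renew_blueprint). Since O(approve_contract) holds, K gives O(renew_blueprint).
Premise 12 is O(¬cease_operations → ¬renew_blueprint); contrapositively O(renew_blueprint → cease_operations). Since O(renew_blueprint) holds, K gives O(cease_operations).
The contrapositive of premise 1 (O(escalate_ballot → ¬cease_operations)) is O(cease_operations → ¬escalate_ballot), and O(cease_operations) is already established, so O(¬escalate_ballot).
Premise 9, O(flag_certificate → escalate_ballot), contraposes to O(¬escalate_ballot → ¬flag_certificate); with O(¬escalate_ballot) we get O(¬flag_certificate).
The contrapositive of premise 3 (O(¬issue_refund → flag_certificate)) is O(¬flag_certificate → issue_refund), and O(¬flag_certificate) is already established, so O(issue_refund).
Premises 2, 4, 10, 11 do not contribute to this derivation.
So O(issue_refund) holds, i.e. F(¬issue_refund). The claim follows.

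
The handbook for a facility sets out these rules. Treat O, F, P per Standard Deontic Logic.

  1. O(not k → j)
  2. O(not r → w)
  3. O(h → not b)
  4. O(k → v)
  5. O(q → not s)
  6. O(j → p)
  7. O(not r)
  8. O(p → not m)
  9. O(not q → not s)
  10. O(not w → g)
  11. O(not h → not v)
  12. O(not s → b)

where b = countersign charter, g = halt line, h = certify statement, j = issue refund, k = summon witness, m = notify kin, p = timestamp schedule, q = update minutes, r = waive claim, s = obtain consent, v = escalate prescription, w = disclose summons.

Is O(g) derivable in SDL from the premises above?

Premise 10 is O(not w → g), but O(not w) is not derivable from the premises, so it does not yield O(g).
No other premise forces O(g). An ideal world satisfying every premise can still have g false, so O(g) is not derivable.

No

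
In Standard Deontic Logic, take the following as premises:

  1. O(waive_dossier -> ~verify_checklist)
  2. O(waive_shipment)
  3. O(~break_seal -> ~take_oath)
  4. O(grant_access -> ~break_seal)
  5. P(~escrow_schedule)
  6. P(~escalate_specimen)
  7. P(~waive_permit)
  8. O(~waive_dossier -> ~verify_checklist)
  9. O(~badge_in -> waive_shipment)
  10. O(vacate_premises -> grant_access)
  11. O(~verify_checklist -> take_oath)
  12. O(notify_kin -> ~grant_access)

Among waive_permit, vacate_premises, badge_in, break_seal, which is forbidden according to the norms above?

vacate_premises

By case analysis on ~waive_dossier: premise 8 gives O(~waive_dossier -> ~verify_checklist) and premise 1 gives O(waive_dossier -> ~verify_checklist), so O(~verify_checklist) either way.
With premise 11, O(~verify_checklist -> take_oath), the K-axiom yields O(take_oath).
The contrapositive of premise 3 (O(~break_seal -> ~take_oath)) is O(take_oath -> break_seal), and O(take_oath) is already established, so O(break_seal).
The contrapositive of premise 4 (O(grant_access -> ~break_seal)) is O(break_seal -> ~grant_access), and O(break_seal) is already established, so O(~grant_access).
Premise 10, O(vacate_premises -> grant_access), contraposes to O(~grant_access -> ~vacate_premises); with O(~grant_access) we get O(~vacate_premises).
So O(~vacate_premises) holds, i.e. vacate_premises is forbidden. None of the other listed options is forbidden under the premises.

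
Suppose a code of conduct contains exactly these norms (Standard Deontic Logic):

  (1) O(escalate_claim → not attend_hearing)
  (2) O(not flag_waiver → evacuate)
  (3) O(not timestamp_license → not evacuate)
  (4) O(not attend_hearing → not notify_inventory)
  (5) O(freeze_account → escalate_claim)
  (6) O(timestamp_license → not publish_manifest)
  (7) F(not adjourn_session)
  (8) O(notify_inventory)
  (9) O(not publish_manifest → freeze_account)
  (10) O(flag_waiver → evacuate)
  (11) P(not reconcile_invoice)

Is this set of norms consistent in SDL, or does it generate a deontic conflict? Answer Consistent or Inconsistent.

Premises 2 and 10 are O(not flag_waiver → evacuate) and O(flag_waiver → evacuate); every ideal world satisfies not flag_waiver or flag_waiver, so in either case evacuate holds — hence O(evacuate).
Premise 3, O(not timestamp_license → not evacuate), contraposes to O(evacuate → timestamp_license); with O(evacuate) we get O(timestamp_license).
From O(timestamp_license) and premise 6, O(timestamp_license → not publish_manifest), we obtain O(not publish_manifest).
Premise 9 is O(not publish_manifest → freeze_account); since O(not publish_manifest), deontic closure gives O(freeze_account).
Applying K to premise 5 (O(freeze_account → escalate_claim)) and O(freeze_account) yields O(escalate_claim).
Applying K to premise 1 (O(escalate_claim → not attend_hearing)) and O(escalate_claim) yields O(not attend_hearing).
Applying K to premise 4 (O(not attend_hearing → not notify_inventory)) and O(not attend_hearing) yields O(not notify_inventory).
Yet premise 8 states O(notify_inventory).
We now have both O(not notify_inventory) and O(notify_inventory) — notify_inventory is simultaneously obligatory and forbidden, violating the D-axiom.

Inconsistent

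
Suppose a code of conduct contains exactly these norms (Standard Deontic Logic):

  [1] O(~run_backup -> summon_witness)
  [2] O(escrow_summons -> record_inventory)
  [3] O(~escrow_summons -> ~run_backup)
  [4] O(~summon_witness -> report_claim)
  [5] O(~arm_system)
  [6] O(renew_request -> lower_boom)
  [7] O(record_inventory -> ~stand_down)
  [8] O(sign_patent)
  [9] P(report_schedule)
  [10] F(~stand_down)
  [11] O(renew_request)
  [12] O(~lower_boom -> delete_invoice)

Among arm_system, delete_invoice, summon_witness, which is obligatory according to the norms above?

summon_witness

Premise 10 is F(~stand_down), i.e. O(stand_down).
Premise 7 is O(record_inventory -> ~stand_down); contrapositively O(stand_down -> ~record_inventory). Since O(stand_down) holds, K gives O(~record_inventory).
The contrapositive of premise 2 (O(escrow_summons -> record_inventory)) is O(~record_inventory -> ~escrow_summons), and O(~record_inventory) is already established, so O(~escrow_summons).
With premise 3, O(~escrow_summons -> ~run_backup), the K-axiom yields O(~run_backup).
With premise 1, O(~run_backup -> summon_witness), the K-axiom yields O(summon_witness).
So O(summon_witness) holds — summon_witness is obligatory. None of the other listed options is made obligatory by any chain of premises.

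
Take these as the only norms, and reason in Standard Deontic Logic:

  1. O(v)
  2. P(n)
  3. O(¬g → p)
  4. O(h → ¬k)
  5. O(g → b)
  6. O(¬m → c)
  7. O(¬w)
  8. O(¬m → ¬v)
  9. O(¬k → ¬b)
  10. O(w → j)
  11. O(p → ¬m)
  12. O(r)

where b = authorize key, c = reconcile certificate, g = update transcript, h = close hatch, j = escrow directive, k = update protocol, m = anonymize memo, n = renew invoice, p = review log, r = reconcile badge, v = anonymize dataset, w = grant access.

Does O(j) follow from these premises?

No

Premise 10 is O(w → j), but O(w) is not derivable from the premises, so it does not yield O(j).
No other premise forces O(j). An ideal world satisfying every premise can still have j false, so O(j) is not derivable.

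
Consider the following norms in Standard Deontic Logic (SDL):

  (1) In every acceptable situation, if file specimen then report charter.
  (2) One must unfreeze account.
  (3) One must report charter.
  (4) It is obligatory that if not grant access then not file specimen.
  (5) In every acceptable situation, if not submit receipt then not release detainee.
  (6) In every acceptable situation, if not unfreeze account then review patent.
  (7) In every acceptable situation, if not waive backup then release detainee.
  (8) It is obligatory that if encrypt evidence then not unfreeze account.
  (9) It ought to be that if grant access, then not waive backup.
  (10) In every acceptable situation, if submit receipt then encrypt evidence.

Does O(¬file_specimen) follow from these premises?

Premise 2 gives O(unfreeze_account).
Premise 8 is O(encrypt_evidence → ¬unfreeze_account); contrapositively O(unfreeze_account → ¬encrypt_evidence). Since O(unfreeze_account) holds, K gives O(¬encrypt_evidence).
The contrapositive of premise 10 (O(submit_receipt → encrypt_evidence)) is O(¬encrypt_evidence → ¬submit_receipt), and O(¬encrypt_evidence) is already established, so O(¬submit_receipt).
Premise 5 is O(¬submit_receipt → ¬release_detainee); since O(¬submit_receipt), deontic closure gives O(¬release_detainee).
The contrapositive of premise 7 (O(¬waive_backup → release_detainee)) is O(¬release_detainee → waive_backup), and O(¬release_detainee) is already established, so O(waive_backup).
Premise 9, O(grant_access → ¬waive_backup), contraposes to O(waive_backup → ¬grant_access); with O(waive_backup) we get O(¬grant_access).
Premise 4 is O(¬grant_access → ¬file_specimen); since O(¬grant_access), deontic closure gives O(¬file_specimen).
Premises 1, 3, 6 do not contribute to this derivation.
So O(¬file_specimen) follows.

Yes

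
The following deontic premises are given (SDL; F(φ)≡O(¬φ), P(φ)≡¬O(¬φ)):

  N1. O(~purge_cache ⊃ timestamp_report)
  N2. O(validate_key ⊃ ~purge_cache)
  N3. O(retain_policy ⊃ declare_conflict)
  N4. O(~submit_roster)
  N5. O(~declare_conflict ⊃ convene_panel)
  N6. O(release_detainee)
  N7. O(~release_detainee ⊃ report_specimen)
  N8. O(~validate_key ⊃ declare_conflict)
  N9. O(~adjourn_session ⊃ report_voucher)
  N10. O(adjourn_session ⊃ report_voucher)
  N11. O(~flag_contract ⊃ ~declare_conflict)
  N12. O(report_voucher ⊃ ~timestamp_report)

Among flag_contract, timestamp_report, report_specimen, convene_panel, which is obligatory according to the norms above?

flag_contract

By case analysis on ~adjourn_session: premise 9 gives O(~adjourn_session ⊃ report_voucher) and premise 10 gives O(adjourn_session ⊃ report_voucher), so O(report_voucher) either way.
Premise 12 is O(report_voucher ⊃ ~timestamp_report); since O(report_voucher), deontic closure gives O(~timestamp_report).
The contrapositive of premise 1 (O(~purge_cache ⊃ timestamp_report)) is O(~timestamp_report ⊃ purge_cache), and O(~timestamp_report) is already established, so O(purge_cache).
The contrapositive of premise 2 (O(validate_key ⊃ ~purge_cache)) is O(purge_cache ⊃ ~validate_key), and O(purge_cache) is already established, so O(~validate_key).
From O(~validate_key) and premise 8, O(~validate_key ⊃ declare_conflict), we obtain O(declare_conflict).
The contrapositive of premise 11 (O(~flag_contract ⊃ ~declare_conflict)) is O(declare_conflict ⊃ flag_contract), and O(declare_conflict) is already established, so O(flag_contract).
So O(flag_contract) holds — flag_contract is obligatory. None of the other listed options is made obligatory by any chain of premises.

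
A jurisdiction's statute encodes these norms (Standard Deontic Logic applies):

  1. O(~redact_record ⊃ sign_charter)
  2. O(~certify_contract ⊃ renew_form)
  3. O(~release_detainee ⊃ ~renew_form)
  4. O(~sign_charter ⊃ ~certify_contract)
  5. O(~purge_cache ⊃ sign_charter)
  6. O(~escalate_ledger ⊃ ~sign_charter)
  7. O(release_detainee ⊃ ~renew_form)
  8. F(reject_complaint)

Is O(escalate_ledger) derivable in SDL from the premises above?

By case analysis on release_detainee: premise 7 gives O(release_detainee ⊃ ~renew_form) and premise 3 gives O(~release_detainee ⊃ ~renew_form), so O(~renew_form) either way.
Premise 2 is O(~certify_contract ⊃ renew_form); contrapositively O(~renew_form ⊃ certify_contract). Since O(~renew_form) holds, K gives O(certify_contract).
The contrapositive of premise 4 (O(~sign_charter ⊃ ~certify_contract)) is O(certify_contract ⊃ sign_charter), and O(certify_contract) is already established, so O(sign_charter).
Premise 6, O(~escalate_ledger ⊃ ~sign_charter), contraposes to O(sign_charter ⊃ escalate_ledger); with O(sign_charter) we get O(escalate_ledger).
Premises 1, 5, 8 do not contribute to this derivation.
So O(escalate_ledger) follows.

Yes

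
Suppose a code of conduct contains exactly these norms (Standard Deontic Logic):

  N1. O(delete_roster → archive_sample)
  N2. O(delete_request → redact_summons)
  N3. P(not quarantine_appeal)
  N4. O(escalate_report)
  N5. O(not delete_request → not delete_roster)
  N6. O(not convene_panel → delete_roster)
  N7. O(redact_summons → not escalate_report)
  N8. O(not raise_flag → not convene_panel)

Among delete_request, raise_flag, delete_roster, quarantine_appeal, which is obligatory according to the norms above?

Premise 4 gives O(escalate_report).
The contrapositive of premise 7 (O(redact_summons → not escalate_report)) is O(escalate_report → not redact_summons), and O(escalate_report) is already established, so O(not redact_summons).
The contrapositive of premise 2 (O(delete_request → redact_summons)) is O(not redact_summons → not delete_request), and O(not redact_summons) is already established, so O(not delete_request).
Applying K to premise 5 (O(not delete_request → not delete_roster)) and O(not delete_request) yields O(not delete_roster).
Premise 6, O(not convene_panel → delete_roster), contraposes to O(not delete_roster → convene_panel); with O(not delete_roster) we get O(convene_panel).
Premise 8 is O(not raise_flag → not convene_panel); contrapositively O(convene_panel → raise_flag). Since O(convene_panel) holds, K gives O(raise_flag).
So O(raise_flag) holds — raise_flag is obligatory. None of the other listed options is made obligatory by any chain of premises.

raise_flag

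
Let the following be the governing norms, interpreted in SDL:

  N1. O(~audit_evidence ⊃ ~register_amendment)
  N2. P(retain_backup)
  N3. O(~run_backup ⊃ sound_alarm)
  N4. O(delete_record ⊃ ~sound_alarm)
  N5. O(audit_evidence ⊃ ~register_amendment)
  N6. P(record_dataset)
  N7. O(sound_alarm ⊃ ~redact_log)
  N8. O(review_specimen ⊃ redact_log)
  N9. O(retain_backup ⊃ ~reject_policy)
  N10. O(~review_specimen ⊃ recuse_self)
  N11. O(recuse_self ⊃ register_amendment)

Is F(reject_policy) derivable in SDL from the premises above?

No

Premise 9 is O(retain_backup ⊃ ~reject_policy), but O(retain_backup) is not derivable from the premises (the permission P(retain_backup) asserts only ~O(~retain_backup), not O(retain_backup)), so it does not yield O(~reject_policy).
No other premise forces O(~reject_policy). An ideal world satisfying every premise can still have reject_policy true, so F(reject_policy) is not derivable.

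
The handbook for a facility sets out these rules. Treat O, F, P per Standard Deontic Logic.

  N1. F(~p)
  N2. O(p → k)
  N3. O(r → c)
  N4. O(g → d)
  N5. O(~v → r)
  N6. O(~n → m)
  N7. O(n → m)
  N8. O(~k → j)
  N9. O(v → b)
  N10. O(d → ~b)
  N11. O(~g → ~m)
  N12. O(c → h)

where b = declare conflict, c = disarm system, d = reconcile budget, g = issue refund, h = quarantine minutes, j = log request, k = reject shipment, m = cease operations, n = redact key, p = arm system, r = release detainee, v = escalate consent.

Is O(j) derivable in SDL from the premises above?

No

Premise 8 is O(~k → j), but O(~k) is not derivable from the premises, so it does not yield O(j).
No other premise forces O(j). An ideal world satisfying every premise can still have j false, so O(j) is not derivable.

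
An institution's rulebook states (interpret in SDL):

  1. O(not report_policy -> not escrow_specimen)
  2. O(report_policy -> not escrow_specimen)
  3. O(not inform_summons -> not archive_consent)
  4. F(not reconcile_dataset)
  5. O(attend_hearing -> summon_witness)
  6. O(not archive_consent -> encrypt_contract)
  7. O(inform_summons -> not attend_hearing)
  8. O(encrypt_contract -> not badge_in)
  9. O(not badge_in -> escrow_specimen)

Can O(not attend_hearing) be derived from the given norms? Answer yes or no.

Premises 2 and 1 cover both cases: O(report_policy -> not escrow_specimen) and O(not report_policy -> not escrow_specimen). Since report_policy ∨ not report_policy is a tautology, O(not escrow_specimen) follows.
Premise 9 is O(not badge_in -> escrow_specimen); contrapositively O(not escrow_specimen -> badge_in). Since O(not escrow_specimen) holds, K gives O(badge_in).
Premise 8, O(encrypt_contract -> not badge_in), contraposes to O(badge_in -> not encrypt_contract); with O(badge_in) we get O(not encrypt_contract).
Premise 6, O(not archive_consent -> encrypt_contract), contraposes to O(not encrypt_contract -> archive_consent); with O(not encrypt_contract) we get O(archive_consent).
Premise 3, O(not inform_summons -> not archive_consent), contraposes to O(archive_consent -> inform_summons); with O(archive_consent) we get O(inform_summons).
Premise 7 is O(inform_summons -> not attend_hearing); since O(inform_summons), deontic closure gives O(not attend_hearing).
Premises 4, 5 do not contribute to this derivation.
So O(not attend_hearing) follows.

Yes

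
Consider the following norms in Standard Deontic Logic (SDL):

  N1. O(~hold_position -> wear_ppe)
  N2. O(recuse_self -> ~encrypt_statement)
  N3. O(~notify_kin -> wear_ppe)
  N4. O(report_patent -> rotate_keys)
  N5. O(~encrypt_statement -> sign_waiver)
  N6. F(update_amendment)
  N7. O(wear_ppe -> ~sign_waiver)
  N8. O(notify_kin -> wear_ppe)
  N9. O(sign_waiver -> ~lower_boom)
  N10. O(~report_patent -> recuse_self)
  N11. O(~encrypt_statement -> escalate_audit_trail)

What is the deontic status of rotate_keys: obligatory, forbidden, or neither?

Premises 3 and 8 are O(~notify_kin -> wear_ppe) and O(notify_kin -> wear_ppe); every ideal world satisfies ~notify_kin or notify_kin, so in either case wear_ppe holds — hence O(wear_ppe).
From O(wear_ppe) and premise 7, O(wear_ppe -> ~sign_waiver), we obtain O(~sign_waiver).
Premise 5, O(~encrypt_statement -> sign_waiver), contraposes to O(~sign_waiver -> encrypt_statement); with O(~sign_waiver) we get O(encrypt_statement).
Premise 2, O(recuse_self -> ~encrypt_statement), contraposes to O(encrypt_statement -> ~recuse_self); with O(encrypt_statement) we get O(~recuse_self).
Premise 10 is O(~report_patent -> recuse_self); contrapositively O(~recuse_self -> report_patent). Since O(~recuse_self) holds, K gives O(report_patent).
From O(report_patent) and premise 4, O(report_patent -> rotate_keys), we obtain O(rotate_keys).
Premises 1, 6, 9, 11 do not contribute to this derivation.
Hence rotate_keys is obligatory.

Obligatory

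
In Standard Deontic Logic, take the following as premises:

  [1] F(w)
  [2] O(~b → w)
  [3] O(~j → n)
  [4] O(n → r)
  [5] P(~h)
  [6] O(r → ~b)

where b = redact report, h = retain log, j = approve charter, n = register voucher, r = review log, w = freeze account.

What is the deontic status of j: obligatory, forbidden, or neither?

Obligatory

F(w) at premise 1 means O(~w).
Premise 2, O(~b → w), contraposes to O(~w → b); with O(~w) we get O(b).
The contrapositive of premise 6 (O(r → ~b)) is O(b → ~r), and O(b) is already established, so O(~r).
Premise 4, O(n → r), contraposes to O(~r → ~n); with O(~r) we get O(~n).
The contrapositive of premise 3 (O(~j → n)) is O(~n → j), and O(~n) is already established, so O(j).
Premise 5 does not contribute to this derivation.
Hence j is obligatory.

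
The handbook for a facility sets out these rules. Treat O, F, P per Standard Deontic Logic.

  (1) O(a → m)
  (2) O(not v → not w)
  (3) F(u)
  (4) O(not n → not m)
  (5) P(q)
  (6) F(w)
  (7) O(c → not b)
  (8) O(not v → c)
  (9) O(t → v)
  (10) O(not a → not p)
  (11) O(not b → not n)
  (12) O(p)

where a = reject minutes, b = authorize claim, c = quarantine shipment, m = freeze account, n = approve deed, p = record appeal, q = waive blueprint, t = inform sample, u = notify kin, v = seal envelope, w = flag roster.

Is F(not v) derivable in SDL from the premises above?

Yes

Premise 12 gives O(p).
Premise 10 is O(not a → not p); contrapositively O(p → a). Since O(p) holds, K gives O(a).
From O(a) and premise 1, O(a → m), we obtain O(m).
The contrapositive of premise 4 (O(not n → not m)) is O(m → n), and O(m) is already established, so O(n).
The contrapositive of premise 11 (O(not b → not n)) is O(n → b), and O(n) is already established, so O(b).
Premise 7 is O(c → not b); contrapositively O(b → not c). Since O(b) holds, K gives O(not c).
The contrapositive of premise 8 (O(not v → c)) is O(not c → v), and O(not c) is already established, so O(v).
Premises 2, 3, 5, 6, 9 do not contribute to this derivation.
So O(v) holds, i.e. F(not v). The claim follows.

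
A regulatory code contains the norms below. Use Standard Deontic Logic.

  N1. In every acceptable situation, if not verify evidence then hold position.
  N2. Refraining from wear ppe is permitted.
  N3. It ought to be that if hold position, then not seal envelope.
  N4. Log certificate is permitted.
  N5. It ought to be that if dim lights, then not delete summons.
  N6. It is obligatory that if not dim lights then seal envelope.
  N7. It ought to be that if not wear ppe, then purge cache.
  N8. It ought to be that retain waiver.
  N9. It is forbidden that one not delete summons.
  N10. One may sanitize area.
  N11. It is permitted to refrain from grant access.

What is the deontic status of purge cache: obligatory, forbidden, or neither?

Premise 7 is O(¬wear_ppe → purge_cache), but O(¬wear_ppe) is not derivable from the premises (the permission P(¬wear_ppe) asserts only ¬O(wear_ppe), not O(¬wear_ppe)), so it does not yield O(purge_cache).
No premise or chain of K-axiom applications forces O(purge_cache), and none forces O(¬purge_cache). So purge_cache is neither obligatory nor forbidden under these norms.

Neither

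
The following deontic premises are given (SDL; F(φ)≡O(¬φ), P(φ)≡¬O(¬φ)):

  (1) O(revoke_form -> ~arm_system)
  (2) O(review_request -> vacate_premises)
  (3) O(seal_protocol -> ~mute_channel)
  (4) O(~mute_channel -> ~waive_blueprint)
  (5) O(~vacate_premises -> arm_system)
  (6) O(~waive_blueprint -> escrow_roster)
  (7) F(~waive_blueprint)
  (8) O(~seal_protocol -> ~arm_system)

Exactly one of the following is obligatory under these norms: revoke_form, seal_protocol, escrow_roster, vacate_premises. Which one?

Premise 7 is F(~waive_blueprint), i.e. O(waive_blueprint).
Premise 4 is O(~mute_channel -> ~waive_blueprint); contrapositively O(waive_blueprint -> mute_channel). Since O(waive_blueprint) holds, K gives O(mute_channel).
Premise 3, O(seal_protocol -> ~mute_channel), contraposes to O(mute_channel -> ~seal_protocol); with O(mute_channel) we get O(~seal_protocol).
Applying K to premise 8 (O(~seal_protocol -> ~arm_system)) and O(~seal_protocol) yields O(~arm_system).
Premise 5, O(~vacate_premises -> arm_system), contraposes to O(~arm_system -> vacate_premises); with O(~arm_system) we get O(vacate_premises).
So O(vacate_premises) holds — vacate_premises is obligatory. None of the other listed options is made obligatory by any chain of premises.

vacate_premises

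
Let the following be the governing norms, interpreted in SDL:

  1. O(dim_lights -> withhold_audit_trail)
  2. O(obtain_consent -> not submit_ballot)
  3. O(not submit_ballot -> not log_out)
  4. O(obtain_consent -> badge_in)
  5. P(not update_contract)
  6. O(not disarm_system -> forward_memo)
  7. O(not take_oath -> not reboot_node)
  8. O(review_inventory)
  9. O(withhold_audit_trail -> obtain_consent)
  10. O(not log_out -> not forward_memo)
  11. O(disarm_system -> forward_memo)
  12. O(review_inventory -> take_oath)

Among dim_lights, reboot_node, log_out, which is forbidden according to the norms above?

dim_lights

Premises 6 and 11 cover both cases: O(not disarm_system -> forward_memo) and O(disarm_system -> forward_memo). Since not disarm_system ∨ disarm_system is a tautology, O(forward_memo) follows.
The contrapositive of premise 10 (O(not log_out -> not forward_memo)) is O(forward_memo -> log_out), and O(forward_memo) is already established, so O(log_out).
Premise 3, O(not submit_ballot -> not log_out), contraposes to O(log_out -> submit_ballot); with O(log_out) we get O(submit_ballot).
Premise 2 is O(obtain_consent -> not submit_ballot); contrapositively O(submit_ballot -> not obtain_consent). Since O(submit_ballot) holds, K gives O(not obtain_consent).
Premise 9 is O(withhold_audit_trail -> obtain_consent); contrapositively O(not obtain_consent -> not withhold_audit_trail). Since O(not obtain_consent) holds, K gives O(not withhold_audit_trail).
The contrapositive of premise 1 (O(dim_lights -> withhold_audit_trail)) is O(not withhold_audit_trail -> not dim_lights), and O(not withhold_audit_trail) is already established, so O(not dim_lights).
So O(not dim_lights) holds, i.e. dim_lights is forbidden. None of the other listed options is forbidden under the premises.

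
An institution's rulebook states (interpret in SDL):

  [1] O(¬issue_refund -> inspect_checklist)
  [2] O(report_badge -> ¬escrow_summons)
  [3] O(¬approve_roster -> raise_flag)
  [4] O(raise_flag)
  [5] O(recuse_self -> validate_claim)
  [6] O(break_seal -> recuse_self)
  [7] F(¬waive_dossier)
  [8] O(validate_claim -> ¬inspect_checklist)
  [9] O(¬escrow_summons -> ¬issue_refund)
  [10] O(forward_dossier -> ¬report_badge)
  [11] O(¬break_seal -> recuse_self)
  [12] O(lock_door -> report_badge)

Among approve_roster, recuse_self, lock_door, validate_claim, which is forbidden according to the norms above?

Premises 6 and 11 are O(break_seal -> recuse_self) and O(¬break_seal -> recuse_self); every ideal world satisfies break_seal or ¬break_seal, so in either case recuse_self holds — hence O(recuse_self).
Applying K to premise 5 (O(recuse_self -> validate_claim)) and O(recuse_self) yields O(validate_claim).
From O(validate_claim) and premise 8, O(validate_claim -> ¬inspect_checklist), we obtain O(¬inspect_checklist).
Premise 1 is O(¬issue_refund -> inspect_checklist); contrapositively O(¬inspect_checklist -> issue_refund). Since O(¬inspect_checklist) holds, K gives O(issue_refund).
Premise 9, O(¬escrow_summons -> ¬issue_refund), contraposes to O(issue_refund -> escrow_summons); with O(issue_refund) we get O(escrow_summons).
Premise 2, O(report_badge -> ¬escrow_summons), contraposes to O(escrow_summons -> ¬report_badge); with O(escrow_summons) we get O(¬report_badge).
Premise 12 is O(lock_door -> report_badge); contrapositively O(¬report_badge -> ¬lock_door). Since O(¬report_badge) holds, K gives O(¬lock_door).
So O(¬lock_door) holds, i.e. lock_door is forbidden. None of the other listed options is forbidden under the premises.

lock_door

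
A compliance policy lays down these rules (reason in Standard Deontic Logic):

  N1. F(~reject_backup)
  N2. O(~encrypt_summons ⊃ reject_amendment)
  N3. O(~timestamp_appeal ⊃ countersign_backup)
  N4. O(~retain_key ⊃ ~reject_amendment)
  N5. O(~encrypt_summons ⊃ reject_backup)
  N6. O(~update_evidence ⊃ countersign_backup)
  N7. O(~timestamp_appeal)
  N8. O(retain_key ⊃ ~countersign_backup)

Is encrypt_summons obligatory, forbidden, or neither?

Premise 7 gives O(~timestamp_appeal).
Applying K to premise 3 (O(~timestamp_appeal ⊃ countersign_backup)) and O(~timestamp_appeal) yields O(countersign_backup).
Premise 8, O(retain_key ⊃ ~countersign_backup), contraposes to O(countersign_backup ⊃ ~retain_key); with O(countersign_backup) we get O(~retain_key).
Applying K to premise 4 (O(~retain_key ⊃ ~reject_amendment)) and O(~retain_key) yields O(~reject_amendment).
Premise 2, O(~encrypt_summons ⊃ reject_amendment), contraposes to O(~reject_amendment ⊃ encrypt_summons); with O(~reject_amendment) we get O(encrypt_summons).
Premises 1, 5, 6 do not contribute to this derivation.
Hence encrypt_summons is obligatory.

Obligatory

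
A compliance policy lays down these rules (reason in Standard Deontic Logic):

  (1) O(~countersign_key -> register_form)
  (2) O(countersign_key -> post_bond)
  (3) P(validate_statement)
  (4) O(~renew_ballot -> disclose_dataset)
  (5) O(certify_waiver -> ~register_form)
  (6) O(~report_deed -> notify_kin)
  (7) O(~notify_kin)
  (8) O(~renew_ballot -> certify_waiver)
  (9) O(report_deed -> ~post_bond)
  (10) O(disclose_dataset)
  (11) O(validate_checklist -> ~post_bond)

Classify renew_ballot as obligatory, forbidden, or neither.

Obligatory

Premise 7 gives O(~notify_kin).
Premise 6, O(~report_deed -> notify_kin), contraposes to O(~notify_kin -> report_deed); with O(~notify_kin) we get O(report_deed).
Applying K to premise 9 (O(report_deed -> ~post_bond)) and O(report_deed) yields O(~post_bond).
Premise 2, O(countersign_key -> post_bond), contraposes to O(~post_bond -> ~countersign_key); with O(~post_bond) we get O(~countersign_key).
With premise 1, O(~countersign_key -> register_form), the K-axiom yields O(register_form).
Premise 5, O(certify_waiver -> ~register_form), contraposes to O(register_form -> ~certify_waiver); with O(register_form) we get O(~certify_waiver).
The contrapositive of premise 8 (O(~renew_ballot -> certify_waiver)) is O(~certify_waiver -> renew_ballot), and O(~certify_waiver) is already established, so O(renew_ballot).
Premises 3, 4, 10, 11 do not contribute to this derivation.
Hence renew_ballot is obligatory.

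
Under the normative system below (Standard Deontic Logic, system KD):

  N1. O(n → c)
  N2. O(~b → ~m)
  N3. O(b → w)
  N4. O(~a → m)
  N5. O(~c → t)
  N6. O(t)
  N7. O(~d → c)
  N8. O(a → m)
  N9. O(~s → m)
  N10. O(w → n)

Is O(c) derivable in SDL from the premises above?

Yes

Premises 8 and 4 are O(a → m) and O(~a → m); every ideal world satisfies a or ~a, so in either case m holds — hence O(m).
Premise 2, O(~b → ~m), contraposes to O(m → b); with O(m) we get O(b).
Premise 3 is O(b → w); since O(b), deontic closure gives O(w).
Premise 10 is O(w → n); since O(w), deontic closure gives O(n).
Applying K to premise 1 (O(n → c)) and O(n) yields O(c).
Premises 5, 6, 7, 9 do not contribute to this derivation.
So O(c) follows.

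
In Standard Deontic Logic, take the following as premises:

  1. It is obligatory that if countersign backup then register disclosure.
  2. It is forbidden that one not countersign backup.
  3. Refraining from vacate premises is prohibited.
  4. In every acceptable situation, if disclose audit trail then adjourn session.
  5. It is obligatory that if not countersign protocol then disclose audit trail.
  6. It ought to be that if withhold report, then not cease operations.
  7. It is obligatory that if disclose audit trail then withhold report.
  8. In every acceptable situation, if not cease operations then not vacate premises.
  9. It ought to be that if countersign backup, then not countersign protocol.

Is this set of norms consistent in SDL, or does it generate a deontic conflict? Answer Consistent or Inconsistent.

Inconsistent

Premise 3, F(¬vacate_premises), is equivalent to O(vacate_premises).
Premise 8, O(¬cease_operations → ¬vacate_premises), contraposes to O(vacate_premises → cease_operations); with O(vacate_premises) we get O(cease_operations).
Premise 6, O(withhold_report → ¬cease_operations), contraposes to O(cease_operations → ¬withhold_report); with O(cease_operations) we get O(¬withhold_report).
Premise 7, O(disclose_audit_trail → withhold_report), contraposes to O(¬withhold_report → ¬disclose_audit_trail); with O(¬withhold_report) we get O(¬disclose_audit_trail).
The contrapositive of premise 5 (O(¬countersign_protocol → disclose_audit_trail)) is O(¬disclose_audit_trail → countersign_protocol), and O(¬disclose_audit_trail) is already established, so O(countersign_protocol).
Premise 9 is O(countersign_backup → ¬countersign_protocol); contrapositively O(countersign_protocol → ¬countersign_backup). Since O(countersign_protocol) holds, K gives O(¬countersign_backup).
Yet premise 2 is F(¬countersign_backup), i.e. O(countersign_backup).
We now have both O(¬countersign_backup) and O(countersign_backup) — countersign_backup is simultaneously obligatory and forbidden, violating the D-axiom.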